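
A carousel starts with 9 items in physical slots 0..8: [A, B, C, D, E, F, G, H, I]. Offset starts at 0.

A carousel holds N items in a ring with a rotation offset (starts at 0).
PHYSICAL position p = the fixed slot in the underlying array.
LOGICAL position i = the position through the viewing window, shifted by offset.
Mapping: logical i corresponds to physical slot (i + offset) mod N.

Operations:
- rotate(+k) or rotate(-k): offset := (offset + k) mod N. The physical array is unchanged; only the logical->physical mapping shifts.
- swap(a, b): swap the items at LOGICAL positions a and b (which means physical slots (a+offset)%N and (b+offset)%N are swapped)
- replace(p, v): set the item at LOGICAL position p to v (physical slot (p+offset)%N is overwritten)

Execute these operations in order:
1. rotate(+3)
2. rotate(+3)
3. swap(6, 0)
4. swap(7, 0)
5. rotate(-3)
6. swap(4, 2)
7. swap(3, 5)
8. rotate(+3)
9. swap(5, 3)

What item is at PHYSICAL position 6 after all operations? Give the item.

After op 1 (rotate(+3)): offset=3, physical=[A,B,C,D,E,F,G,H,I], logical=[D,E,F,G,H,I,A,B,C]
After op 2 (rotate(+3)): offset=6, physical=[A,B,C,D,E,F,G,H,I], logical=[G,H,I,A,B,C,D,E,F]
After op 3 (swap(6, 0)): offset=6, physical=[A,B,C,G,E,F,D,H,I], logical=[D,H,I,A,B,C,G,E,F]
After op 4 (swap(7, 0)): offset=6, physical=[A,B,C,G,D,F,E,H,I], logical=[E,H,I,A,B,C,G,D,F]
After op 5 (rotate(-3)): offset=3, physical=[A,B,C,G,D,F,E,H,I], logical=[G,D,F,E,H,I,A,B,C]
After op 6 (swap(4, 2)): offset=3, physical=[A,B,C,G,D,H,E,F,I], logical=[G,D,H,E,F,I,A,B,C]
After op 7 (swap(3, 5)): offset=3, physical=[A,B,C,G,D,H,I,F,E], logical=[G,D,H,I,F,E,A,B,C]
After op 8 (rotate(+3)): offset=6, physical=[A,B,C,G,D,H,I,F,E], logical=[I,F,E,A,B,C,G,D,H]
After op 9 (swap(5, 3)): offset=6, physical=[C,B,A,G,D,H,I,F,E], logical=[I,F,E,C,B,A,G,D,H]

Answer: I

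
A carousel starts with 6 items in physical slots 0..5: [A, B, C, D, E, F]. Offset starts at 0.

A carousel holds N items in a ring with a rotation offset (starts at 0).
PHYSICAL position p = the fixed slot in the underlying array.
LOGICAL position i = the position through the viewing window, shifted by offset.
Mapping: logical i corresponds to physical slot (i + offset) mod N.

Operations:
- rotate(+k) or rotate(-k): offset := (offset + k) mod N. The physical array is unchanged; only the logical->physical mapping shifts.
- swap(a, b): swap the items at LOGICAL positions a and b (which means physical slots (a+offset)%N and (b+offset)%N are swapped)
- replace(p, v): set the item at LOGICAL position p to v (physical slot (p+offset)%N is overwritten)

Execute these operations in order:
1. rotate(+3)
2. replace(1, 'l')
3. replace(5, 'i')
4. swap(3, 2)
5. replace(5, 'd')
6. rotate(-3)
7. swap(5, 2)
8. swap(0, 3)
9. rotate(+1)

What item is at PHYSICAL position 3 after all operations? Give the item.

Answer: F

Derivation:
After op 1 (rotate(+3)): offset=3, physical=[A,B,C,D,E,F], logical=[D,E,F,A,B,C]
After op 2 (replace(1, 'l')): offset=3, physical=[A,B,C,D,l,F], logical=[D,l,F,A,B,C]
After op 3 (replace(5, 'i')): offset=3, physical=[A,B,i,D,l,F], logical=[D,l,F,A,B,i]
After op 4 (swap(3, 2)): offset=3, physical=[F,B,i,D,l,A], logical=[D,l,A,F,B,i]
After op 5 (replace(5, 'd')): offset=3, physical=[F,B,d,D,l,A], logical=[D,l,A,F,B,d]
After op 6 (rotate(-3)): offset=0, physical=[F,B,d,D,l,A], logical=[F,B,d,D,l,A]
After op 7 (swap(5, 2)): offset=0, physical=[F,B,A,D,l,d], logical=[F,B,A,D,l,d]
After op 8 (swap(0, 3)): offset=0, physical=[D,B,A,F,l,d], logical=[D,B,A,F,l,d]
After op 9 (rotate(+1)): offset=1, physical=[D,B,A,F,l,d], logical=[B,A,F,l,d,D]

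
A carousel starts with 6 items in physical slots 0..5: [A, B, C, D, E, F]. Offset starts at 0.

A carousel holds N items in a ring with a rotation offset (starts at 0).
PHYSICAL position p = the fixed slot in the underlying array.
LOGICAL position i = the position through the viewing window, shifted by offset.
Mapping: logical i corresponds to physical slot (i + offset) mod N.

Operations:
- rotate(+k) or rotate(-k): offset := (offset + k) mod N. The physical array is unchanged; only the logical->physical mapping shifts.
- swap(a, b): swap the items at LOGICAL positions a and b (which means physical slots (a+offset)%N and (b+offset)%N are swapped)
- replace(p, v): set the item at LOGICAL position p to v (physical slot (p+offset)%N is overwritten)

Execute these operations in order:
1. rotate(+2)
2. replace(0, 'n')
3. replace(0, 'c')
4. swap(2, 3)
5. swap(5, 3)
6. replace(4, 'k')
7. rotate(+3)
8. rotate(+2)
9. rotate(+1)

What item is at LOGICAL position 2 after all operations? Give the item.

After op 1 (rotate(+2)): offset=2, physical=[A,B,C,D,E,F], logical=[C,D,E,F,A,B]
After op 2 (replace(0, 'n')): offset=2, physical=[A,B,n,D,E,F], logical=[n,D,E,F,A,B]
After op 3 (replace(0, 'c')): offset=2, physical=[A,B,c,D,E,F], logical=[c,D,E,F,A,B]
After op 4 (swap(2, 3)): offset=2, physical=[A,B,c,D,F,E], logical=[c,D,F,E,A,B]
After op 5 (swap(5, 3)): offset=2, physical=[A,E,c,D,F,B], logical=[c,D,F,B,A,E]
After op 6 (replace(4, 'k')): offset=2, physical=[k,E,c,D,F,B], logical=[c,D,F,B,k,E]
After op 7 (rotate(+3)): offset=5, physical=[k,E,c,D,F,B], logical=[B,k,E,c,D,F]
After op 8 (rotate(+2)): offset=1, physical=[k,E,c,D,F,B], logical=[E,c,D,F,B,k]
After op 9 (rotate(+1)): offset=2, physical=[k,E,c,D,F,B], logical=[c,D,F,B,k,E]

Answer: F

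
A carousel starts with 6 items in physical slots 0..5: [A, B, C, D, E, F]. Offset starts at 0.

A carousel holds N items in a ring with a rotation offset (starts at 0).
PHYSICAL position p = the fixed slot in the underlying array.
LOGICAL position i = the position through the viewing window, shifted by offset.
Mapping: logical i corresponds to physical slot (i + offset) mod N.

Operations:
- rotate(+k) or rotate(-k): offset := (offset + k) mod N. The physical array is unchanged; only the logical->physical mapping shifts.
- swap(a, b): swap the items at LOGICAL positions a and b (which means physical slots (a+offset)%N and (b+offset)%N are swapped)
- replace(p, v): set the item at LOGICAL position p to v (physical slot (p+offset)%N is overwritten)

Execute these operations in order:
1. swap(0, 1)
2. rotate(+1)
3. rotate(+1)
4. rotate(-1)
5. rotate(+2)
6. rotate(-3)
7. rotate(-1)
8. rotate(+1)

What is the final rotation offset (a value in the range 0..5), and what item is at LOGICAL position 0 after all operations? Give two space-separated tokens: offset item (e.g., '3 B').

After op 1 (swap(0, 1)): offset=0, physical=[B,A,C,D,E,F], logical=[B,A,C,D,E,F]
After op 2 (rotate(+1)): offset=1, physical=[B,A,C,D,E,F], logical=[A,C,D,E,F,B]
After op 3 (rotate(+1)): offset=2, physical=[B,A,C,D,E,F], logical=[C,D,E,F,B,A]
After op 4 (rotate(-1)): offset=1, physical=[B,A,C,D,E,F], logical=[A,C,D,E,F,B]
After op 5 (rotate(+2)): offset=3, physical=[B,A,C,D,E,F], logical=[D,E,F,B,A,C]
After op 6 (rotate(-3)): offset=0, physical=[B,A,C,D,E,F], logical=[B,A,C,D,E,F]
After op 7 (rotate(-1)): offset=5, physical=[B,A,C,D,E,F], logical=[F,B,A,C,D,E]
After op 8 (rotate(+1)): offset=0, physical=[B,A,C,D,E,F], logical=[B,A,C,D,E,F]

Answer: 0 B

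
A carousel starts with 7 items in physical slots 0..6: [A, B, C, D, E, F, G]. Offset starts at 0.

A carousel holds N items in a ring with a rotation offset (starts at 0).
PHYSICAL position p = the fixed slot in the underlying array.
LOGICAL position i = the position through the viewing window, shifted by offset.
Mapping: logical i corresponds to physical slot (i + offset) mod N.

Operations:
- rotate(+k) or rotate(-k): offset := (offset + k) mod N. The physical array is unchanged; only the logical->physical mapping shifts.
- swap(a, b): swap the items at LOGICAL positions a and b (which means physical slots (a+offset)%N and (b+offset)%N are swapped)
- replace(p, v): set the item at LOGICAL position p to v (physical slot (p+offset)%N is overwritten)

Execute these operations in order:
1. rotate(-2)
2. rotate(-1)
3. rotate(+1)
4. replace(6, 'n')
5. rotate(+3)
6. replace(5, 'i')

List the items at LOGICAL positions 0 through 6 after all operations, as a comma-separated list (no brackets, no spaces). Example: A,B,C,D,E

After op 1 (rotate(-2)): offset=5, physical=[A,B,C,D,E,F,G], logical=[F,G,A,B,C,D,E]
After op 2 (rotate(-1)): offset=4, physical=[A,B,C,D,E,F,G], logical=[E,F,G,A,B,C,D]
After op 3 (rotate(+1)): offset=5, physical=[A,B,C,D,E,F,G], logical=[F,G,A,B,C,D,E]
After op 4 (replace(6, 'n')): offset=5, physical=[A,B,C,D,n,F,G], logical=[F,G,A,B,C,D,n]
After op 5 (rotate(+3)): offset=1, physical=[A,B,C,D,n,F,G], logical=[B,C,D,n,F,G,A]
After op 6 (replace(5, 'i')): offset=1, physical=[A,B,C,D,n,F,i], logical=[B,C,D,n,F,i,A]

Answer: B,C,D,n,F,i,A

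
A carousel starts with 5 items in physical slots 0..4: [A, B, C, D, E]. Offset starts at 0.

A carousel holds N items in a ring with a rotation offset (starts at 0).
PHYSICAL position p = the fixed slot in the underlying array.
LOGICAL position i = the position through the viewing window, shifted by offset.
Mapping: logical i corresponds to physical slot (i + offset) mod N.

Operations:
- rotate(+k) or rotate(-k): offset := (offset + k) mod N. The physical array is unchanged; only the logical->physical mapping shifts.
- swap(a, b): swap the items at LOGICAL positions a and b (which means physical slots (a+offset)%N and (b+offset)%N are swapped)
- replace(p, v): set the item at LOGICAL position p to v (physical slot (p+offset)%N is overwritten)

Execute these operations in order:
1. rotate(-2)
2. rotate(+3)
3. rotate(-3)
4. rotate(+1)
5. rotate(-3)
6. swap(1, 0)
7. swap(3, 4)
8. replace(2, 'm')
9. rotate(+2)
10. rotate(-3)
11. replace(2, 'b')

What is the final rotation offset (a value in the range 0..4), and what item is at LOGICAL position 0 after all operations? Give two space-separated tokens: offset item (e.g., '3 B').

Answer: 0 E

Derivation:
After op 1 (rotate(-2)): offset=3, physical=[A,B,C,D,E], logical=[D,E,A,B,C]
After op 2 (rotate(+3)): offset=1, physical=[A,B,C,D,E], logical=[B,C,D,E,A]
After op 3 (rotate(-3)): offset=3, physical=[A,B,C,D,E], logical=[D,E,A,B,C]
After op 4 (rotate(+1)): offset=4, physical=[A,B,C,D,E], logical=[E,A,B,C,D]
After op 5 (rotate(-3)): offset=1, physical=[A,B,C,D,E], logical=[B,C,D,E,A]
After op 6 (swap(1, 0)): offset=1, physical=[A,C,B,D,E], logical=[C,B,D,E,A]
After op 7 (swap(3, 4)): offset=1, physical=[E,C,B,D,A], logical=[C,B,D,A,E]
After op 8 (replace(2, 'm')): offset=1, physical=[E,C,B,m,A], logical=[C,B,m,A,E]
After op 9 (rotate(+2)): offset=3, physical=[E,C,B,m,A], logical=[m,A,E,C,B]
After op 10 (rotate(-3)): offset=0, physical=[E,C,B,m,A], logical=[E,C,B,m,A]
After op 11 (replace(2, 'b')): offset=0, physical=[E,C,b,m,A], logical=[E,C,b,m,A]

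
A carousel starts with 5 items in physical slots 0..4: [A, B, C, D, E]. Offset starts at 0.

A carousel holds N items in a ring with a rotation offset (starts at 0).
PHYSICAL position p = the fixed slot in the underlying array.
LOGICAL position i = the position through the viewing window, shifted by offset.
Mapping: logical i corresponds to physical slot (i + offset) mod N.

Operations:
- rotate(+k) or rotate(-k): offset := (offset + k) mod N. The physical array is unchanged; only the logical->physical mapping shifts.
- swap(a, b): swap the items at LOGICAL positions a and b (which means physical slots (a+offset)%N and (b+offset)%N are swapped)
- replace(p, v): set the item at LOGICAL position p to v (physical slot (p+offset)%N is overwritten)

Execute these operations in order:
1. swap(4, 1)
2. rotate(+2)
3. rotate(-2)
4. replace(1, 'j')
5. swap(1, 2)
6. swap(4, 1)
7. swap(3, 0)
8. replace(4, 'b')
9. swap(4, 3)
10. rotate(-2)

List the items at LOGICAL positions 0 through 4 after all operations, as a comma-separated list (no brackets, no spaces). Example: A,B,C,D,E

Answer: b,A,D,B,j

Derivation:
After op 1 (swap(4, 1)): offset=0, physical=[A,E,C,D,B], logical=[A,E,C,D,B]
After op 2 (rotate(+2)): offset=2, physical=[A,E,C,D,B], logical=[C,D,B,A,E]
After op 3 (rotate(-2)): offset=0, physical=[A,E,C,D,B], logical=[A,E,C,D,B]
After op 4 (replace(1, 'j')): offset=0, physical=[A,j,C,D,B], logical=[A,j,C,D,B]
After op 5 (swap(1, 2)): offset=0, physical=[A,C,j,D,B], logical=[A,C,j,D,B]
After op 6 (swap(4, 1)): offset=0, physical=[A,B,j,D,C], logical=[A,B,j,D,C]
After op 7 (swap(3, 0)): offset=0, physical=[D,B,j,A,C], logical=[D,B,j,A,C]
After op 8 (replace(4, 'b')): offset=0, physical=[D,B,j,A,b], logical=[D,B,j,A,b]
After op 9 (swap(4, 3)): offset=0, physical=[D,B,j,b,A], logical=[D,B,j,b,A]
After op 10 (rotate(-2)): offset=3, physical=[D,B,j,b,A], logical=[b,A,D,B,j]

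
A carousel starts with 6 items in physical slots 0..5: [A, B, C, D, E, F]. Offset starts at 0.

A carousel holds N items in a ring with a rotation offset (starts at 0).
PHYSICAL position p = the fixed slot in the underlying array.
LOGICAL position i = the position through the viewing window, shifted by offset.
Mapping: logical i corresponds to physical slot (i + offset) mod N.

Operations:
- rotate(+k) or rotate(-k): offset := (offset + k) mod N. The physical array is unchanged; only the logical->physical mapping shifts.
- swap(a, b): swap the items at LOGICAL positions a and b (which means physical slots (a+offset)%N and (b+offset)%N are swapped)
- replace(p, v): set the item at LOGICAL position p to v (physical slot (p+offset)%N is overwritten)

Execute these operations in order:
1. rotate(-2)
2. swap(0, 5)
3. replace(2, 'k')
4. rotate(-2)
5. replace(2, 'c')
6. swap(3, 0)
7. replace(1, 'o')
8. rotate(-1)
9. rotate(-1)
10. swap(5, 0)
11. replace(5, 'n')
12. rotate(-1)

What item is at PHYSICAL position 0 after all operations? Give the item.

Answer: C

Derivation:
After op 1 (rotate(-2)): offset=4, physical=[A,B,C,D,E,F], logical=[E,F,A,B,C,D]
After op 2 (swap(0, 5)): offset=4, physical=[A,B,C,E,D,F], logical=[D,F,A,B,C,E]
After op 3 (replace(2, 'k')): offset=4, physical=[k,B,C,E,D,F], logical=[D,F,k,B,C,E]
After op 4 (rotate(-2)): offset=2, physical=[k,B,C,E,D,F], logical=[C,E,D,F,k,B]
After op 5 (replace(2, 'c')): offset=2, physical=[k,B,C,E,c,F], logical=[C,E,c,F,k,B]
After op 6 (swap(3, 0)): offset=2, physical=[k,B,F,E,c,C], logical=[F,E,c,C,k,B]
After op 7 (replace(1, 'o')): offset=2, physical=[k,B,F,o,c,C], logical=[F,o,c,C,k,B]
After op 8 (rotate(-1)): offset=1, physical=[k,B,F,o,c,C], logical=[B,F,o,c,C,k]
After op 9 (rotate(-1)): offset=0, physical=[k,B,F,o,c,C], logical=[k,B,F,o,c,C]
After op 10 (swap(5, 0)): offset=0, physical=[C,B,F,o,c,k], logical=[C,B,F,o,c,k]
After op 11 (replace(5, 'n')): offset=0, physical=[C,B,F,o,c,n], logical=[C,B,F,o,c,n]
After op 12 (rotate(-1)): offset=5, physical=[C,B,F,o,c,n], logical=[n,C,B,F,o,c]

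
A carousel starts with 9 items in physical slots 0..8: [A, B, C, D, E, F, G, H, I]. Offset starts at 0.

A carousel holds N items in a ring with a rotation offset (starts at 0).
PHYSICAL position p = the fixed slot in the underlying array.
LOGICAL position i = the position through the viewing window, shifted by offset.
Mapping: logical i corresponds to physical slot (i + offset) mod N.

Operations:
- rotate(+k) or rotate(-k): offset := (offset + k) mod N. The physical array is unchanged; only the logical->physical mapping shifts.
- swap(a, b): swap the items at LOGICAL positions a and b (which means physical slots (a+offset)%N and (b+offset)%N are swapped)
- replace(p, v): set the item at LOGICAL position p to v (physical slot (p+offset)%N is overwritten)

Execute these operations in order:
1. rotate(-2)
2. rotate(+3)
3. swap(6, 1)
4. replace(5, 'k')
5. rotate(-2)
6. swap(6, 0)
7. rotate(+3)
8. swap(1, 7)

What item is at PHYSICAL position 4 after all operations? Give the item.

Answer: E

Derivation:
After op 1 (rotate(-2)): offset=7, physical=[A,B,C,D,E,F,G,H,I], logical=[H,I,A,B,C,D,E,F,G]
After op 2 (rotate(+3)): offset=1, physical=[A,B,C,D,E,F,G,H,I], logical=[B,C,D,E,F,G,H,I,A]
After op 3 (swap(6, 1)): offset=1, physical=[A,B,H,D,E,F,G,C,I], logical=[B,H,D,E,F,G,C,I,A]
After op 4 (replace(5, 'k')): offset=1, physical=[A,B,H,D,E,F,k,C,I], logical=[B,H,D,E,F,k,C,I,A]
After op 5 (rotate(-2)): offset=8, physical=[A,B,H,D,E,F,k,C,I], logical=[I,A,B,H,D,E,F,k,C]
After op 6 (swap(6, 0)): offset=8, physical=[A,B,H,D,E,I,k,C,F], logical=[F,A,B,H,D,E,I,k,C]
After op 7 (rotate(+3)): offset=2, physical=[A,B,H,D,E,I,k,C,F], logical=[H,D,E,I,k,C,F,A,B]
After op 8 (swap(1, 7)): offset=2, physical=[D,B,H,A,E,I,k,C,F], logical=[H,A,E,I,k,C,F,D,B]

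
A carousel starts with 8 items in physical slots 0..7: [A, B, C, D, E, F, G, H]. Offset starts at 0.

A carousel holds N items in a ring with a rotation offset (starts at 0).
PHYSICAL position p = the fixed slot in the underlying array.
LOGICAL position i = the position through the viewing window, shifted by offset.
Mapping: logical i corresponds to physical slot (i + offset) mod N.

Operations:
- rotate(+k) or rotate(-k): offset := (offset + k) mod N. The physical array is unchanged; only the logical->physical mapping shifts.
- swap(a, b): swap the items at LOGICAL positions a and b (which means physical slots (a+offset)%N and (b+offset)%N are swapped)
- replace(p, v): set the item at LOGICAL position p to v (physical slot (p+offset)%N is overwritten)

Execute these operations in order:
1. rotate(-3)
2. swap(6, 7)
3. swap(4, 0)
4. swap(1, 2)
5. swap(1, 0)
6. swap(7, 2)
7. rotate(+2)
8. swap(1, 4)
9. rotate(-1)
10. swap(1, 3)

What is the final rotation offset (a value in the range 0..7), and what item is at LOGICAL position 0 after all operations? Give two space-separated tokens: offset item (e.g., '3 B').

After op 1 (rotate(-3)): offset=5, physical=[A,B,C,D,E,F,G,H], logical=[F,G,H,A,B,C,D,E]
After op 2 (swap(6, 7)): offset=5, physical=[A,B,C,E,D,F,G,H], logical=[F,G,H,A,B,C,E,D]
After op 3 (swap(4, 0)): offset=5, physical=[A,F,C,E,D,B,G,H], logical=[B,G,H,A,F,C,E,D]
After op 4 (swap(1, 2)): offset=5, physical=[A,F,C,E,D,B,H,G], logical=[B,H,G,A,F,C,E,D]
After op 5 (swap(1, 0)): offset=5, physical=[A,F,C,E,D,H,B,G], logical=[H,B,G,A,F,C,E,D]
After op 6 (swap(7, 2)): offset=5, physical=[A,F,C,E,G,H,B,D], logical=[H,B,D,A,F,C,E,G]
After op 7 (rotate(+2)): offset=7, physical=[A,F,C,E,G,H,B,D], logical=[D,A,F,C,E,G,H,B]
After op 8 (swap(1, 4)): offset=7, physical=[E,F,C,A,G,H,B,D], logical=[D,E,F,C,A,G,H,B]
After op 9 (rotate(-1)): offset=6, physical=[E,F,C,A,G,H,B,D], logical=[B,D,E,F,C,A,G,H]
After op 10 (swap(1, 3)): offset=6, physical=[E,D,C,A,G,H,B,F], logical=[B,F,E,D,C,A,G,H]

Answer: 6 B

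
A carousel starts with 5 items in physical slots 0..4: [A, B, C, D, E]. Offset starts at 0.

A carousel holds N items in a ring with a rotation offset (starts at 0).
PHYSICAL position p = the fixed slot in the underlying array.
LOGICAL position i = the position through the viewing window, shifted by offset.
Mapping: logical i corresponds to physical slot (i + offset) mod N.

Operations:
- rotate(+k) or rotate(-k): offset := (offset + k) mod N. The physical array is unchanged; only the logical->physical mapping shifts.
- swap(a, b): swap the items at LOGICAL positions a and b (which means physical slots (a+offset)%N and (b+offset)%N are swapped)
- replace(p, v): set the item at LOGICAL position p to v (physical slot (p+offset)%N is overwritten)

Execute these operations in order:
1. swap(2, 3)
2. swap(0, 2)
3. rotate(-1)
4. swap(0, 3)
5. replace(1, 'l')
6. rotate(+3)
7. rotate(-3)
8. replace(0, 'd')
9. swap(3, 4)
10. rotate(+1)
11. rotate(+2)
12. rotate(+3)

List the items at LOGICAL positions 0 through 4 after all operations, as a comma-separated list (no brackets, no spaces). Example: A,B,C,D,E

Answer: l,B,C,E,d

Derivation:
After op 1 (swap(2, 3)): offset=0, physical=[A,B,D,C,E], logical=[A,B,D,C,E]
After op 2 (swap(0, 2)): offset=0, physical=[D,B,A,C,E], logical=[D,B,A,C,E]
After op 3 (rotate(-1)): offset=4, physical=[D,B,A,C,E], logical=[E,D,B,A,C]
After op 4 (swap(0, 3)): offset=4, physical=[D,B,E,C,A], logical=[A,D,B,E,C]
After op 5 (replace(1, 'l')): offset=4, physical=[l,B,E,C,A], logical=[A,l,B,E,C]
After op 6 (rotate(+3)): offset=2, physical=[l,B,E,C,A], logical=[E,C,A,l,B]
After op 7 (rotate(-3)): offset=4, physical=[l,B,E,C,A], logical=[A,l,B,E,C]
After op 8 (replace(0, 'd')): offset=4, physical=[l,B,E,C,d], logical=[d,l,B,E,C]
After op 9 (swap(3, 4)): offset=4, physical=[l,B,C,E,d], logical=[d,l,B,C,E]
After op 10 (rotate(+1)): offset=0, physical=[l,B,C,E,d], logical=[l,B,C,E,d]
After op 11 (rotate(+2)): offset=2, physical=[l,B,C,E,d], logical=[C,E,d,l,B]
After op 12 (rotate(+3)): offset=0, physical=[l,B,C,E,d], logical=[l,B,C,E,d]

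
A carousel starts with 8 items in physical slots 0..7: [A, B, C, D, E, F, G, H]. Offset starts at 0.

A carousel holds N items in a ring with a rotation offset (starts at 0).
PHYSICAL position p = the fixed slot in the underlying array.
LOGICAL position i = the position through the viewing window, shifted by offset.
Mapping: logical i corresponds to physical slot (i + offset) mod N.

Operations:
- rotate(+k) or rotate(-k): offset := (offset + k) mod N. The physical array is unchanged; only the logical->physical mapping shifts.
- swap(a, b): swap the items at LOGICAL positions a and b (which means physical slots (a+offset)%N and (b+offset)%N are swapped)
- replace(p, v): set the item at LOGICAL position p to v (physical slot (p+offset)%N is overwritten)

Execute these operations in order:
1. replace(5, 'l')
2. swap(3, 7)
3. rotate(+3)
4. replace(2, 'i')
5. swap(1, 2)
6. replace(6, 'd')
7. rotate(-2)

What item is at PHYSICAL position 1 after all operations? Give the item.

After op 1 (replace(5, 'l')): offset=0, physical=[A,B,C,D,E,l,G,H], logical=[A,B,C,D,E,l,G,H]
After op 2 (swap(3, 7)): offset=0, physical=[A,B,C,H,E,l,G,D], logical=[A,B,C,H,E,l,G,D]
After op 3 (rotate(+3)): offset=3, physical=[A,B,C,H,E,l,G,D], logical=[H,E,l,G,D,A,B,C]
After op 4 (replace(2, 'i')): offset=3, physical=[A,B,C,H,E,i,G,D], logical=[H,E,i,G,D,A,B,C]
After op 5 (swap(1, 2)): offset=3, physical=[A,B,C,H,i,E,G,D], logical=[H,i,E,G,D,A,B,C]
After op 6 (replace(6, 'd')): offset=3, physical=[A,d,C,H,i,E,G,D], logical=[H,i,E,G,D,A,d,C]
After op 7 (rotate(-2)): offset=1, physical=[A,d,C,H,i,E,G,D], logical=[d,C,H,i,E,G,D,A]

Answer: d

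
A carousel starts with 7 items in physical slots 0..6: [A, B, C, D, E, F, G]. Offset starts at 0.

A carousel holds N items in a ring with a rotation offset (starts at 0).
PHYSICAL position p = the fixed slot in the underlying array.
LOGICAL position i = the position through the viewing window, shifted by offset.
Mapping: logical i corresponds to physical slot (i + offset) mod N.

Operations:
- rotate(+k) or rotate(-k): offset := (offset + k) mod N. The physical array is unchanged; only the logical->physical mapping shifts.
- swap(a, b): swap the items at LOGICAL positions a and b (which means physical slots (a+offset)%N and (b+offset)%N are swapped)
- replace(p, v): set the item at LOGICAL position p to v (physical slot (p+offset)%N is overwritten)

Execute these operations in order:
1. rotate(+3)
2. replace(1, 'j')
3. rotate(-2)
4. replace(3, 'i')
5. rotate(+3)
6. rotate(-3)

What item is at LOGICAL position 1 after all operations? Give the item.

After op 1 (rotate(+3)): offset=3, physical=[A,B,C,D,E,F,G], logical=[D,E,F,G,A,B,C]
After op 2 (replace(1, 'j')): offset=3, physical=[A,B,C,D,j,F,G], logical=[D,j,F,G,A,B,C]
After op 3 (rotate(-2)): offset=1, physical=[A,B,C,D,j,F,G], logical=[B,C,D,j,F,G,A]
After op 4 (replace(3, 'i')): offset=1, physical=[A,B,C,D,i,F,G], logical=[B,C,D,i,F,G,A]
After op 5 (rotate(+3)): offset=4, physical=[A,B,C,D,i,F,G], logical=[i,F,G,A,B,C,D]
After op 6 (rotate(-3)): offset=1, physical=[A,B,C,D,i,F,G], logical=[B,C,D,i,F,G,A]

Answer: C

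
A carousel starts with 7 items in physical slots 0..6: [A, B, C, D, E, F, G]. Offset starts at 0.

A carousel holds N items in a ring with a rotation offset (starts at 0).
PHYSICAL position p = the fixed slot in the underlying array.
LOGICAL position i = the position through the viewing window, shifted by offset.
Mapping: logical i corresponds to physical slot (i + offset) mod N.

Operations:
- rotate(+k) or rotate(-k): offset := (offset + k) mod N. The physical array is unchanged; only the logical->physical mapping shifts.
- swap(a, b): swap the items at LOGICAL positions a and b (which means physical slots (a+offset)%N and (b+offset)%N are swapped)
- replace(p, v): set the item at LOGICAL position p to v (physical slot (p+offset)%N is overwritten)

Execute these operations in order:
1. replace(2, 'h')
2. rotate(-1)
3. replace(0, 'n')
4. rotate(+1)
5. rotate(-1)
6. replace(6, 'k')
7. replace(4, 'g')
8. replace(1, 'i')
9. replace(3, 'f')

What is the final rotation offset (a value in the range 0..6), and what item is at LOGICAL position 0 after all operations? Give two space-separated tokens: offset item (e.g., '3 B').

After op 1 (replace(2, 'h')): offset=0, physical=[A,B,h,D,E,F,G], logical=[A,B,h,D,E,F,G]
After op 2 (rotate(-1)): offset=6, physical=[A,B,h,D,E,F,G], logical=[G,A,B,h,D,E,F]
After op 3 (replace(0, 'n')): offset=6, physical=[A,B,h,D,E,F,n], logical=[n,A,B,h,D,E,F]
After op 4 (rotate(+1)): offset=0, physical=[A,B,h,D,E,F,n], logical=[A,B,h,D,E,F,n]
After op 5 (rotate(-1)): offset=6, physical=[A,B,h,D,E,F,n], logical=[n,A,B,h,D,E,F]
After op 6 (replace(6, 'k')): offset=6, physical=[A,B,h,D,E,k,n], logical=[n,A,B,h,D,E,k]
After op 7 (replace(4, 'g')): offset=6, physical=[A,B,h,g,E,k,n], logical=[n,A,B,h,g,E,k]
After op 8 (replace(1, 'i')): offset=6, physical=[i,B,h,g,E,k,n], logical=[n,i,B,h,g,E,k]
After op 9 (replace(3, 'f')): offset=6, physical=[i,B,f,g,E,k,n], logical=[n,i,B,f,g,E,k]

Answer: 6 n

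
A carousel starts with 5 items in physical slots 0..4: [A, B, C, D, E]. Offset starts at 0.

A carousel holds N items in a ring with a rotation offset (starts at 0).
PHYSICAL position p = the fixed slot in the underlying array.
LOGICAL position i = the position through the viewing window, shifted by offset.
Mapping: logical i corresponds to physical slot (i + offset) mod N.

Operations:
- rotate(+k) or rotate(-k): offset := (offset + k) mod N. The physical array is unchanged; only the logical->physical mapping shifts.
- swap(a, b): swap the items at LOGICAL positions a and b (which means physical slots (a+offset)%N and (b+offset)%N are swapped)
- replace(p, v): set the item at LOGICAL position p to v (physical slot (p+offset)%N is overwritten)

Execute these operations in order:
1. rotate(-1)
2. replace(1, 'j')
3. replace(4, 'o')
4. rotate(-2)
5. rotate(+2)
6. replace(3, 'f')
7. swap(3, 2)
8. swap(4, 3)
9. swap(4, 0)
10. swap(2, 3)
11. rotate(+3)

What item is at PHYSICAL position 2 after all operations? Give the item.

After op 1 (rotate(-1)): offset=4, physical=[A,B,C,D,E], logical=[E,A,B,C,D]
After op 2 (replace(1, 'j')): offset=4, physical=[j,B,C,D,E], logical=[E,j,B,C,D]
After op 3 (replace(4, 'o')): offset=4, physical=[j,B,C,o,E], logical=[E,j,B,C,o]
After op 4 (rotate(-2)): offset=2, physical=[j,B,C,o,E], logical=[C,o,E,j,B]
After op 5 (rotate(+2)): offset=4, physical=[j,B,C,o,E], logical=[E,j,B,C,o]
After op 6 (replace(3, 'f')): offset=4, physical=[j,B,f,o,E], logical=[E,j,B,f,o]
After op 7 (swap(3, 2)): offset=4, physical=[j,f,B,o,E], logical=[E,j,f,B,o]
After op 8 (swap(4, 3)): offset=4, physical=[j,f,o,B,E], logical=[E,j,f,o,B]
After op 9 (swap(4, 0)): offset=4, physical=[j,f,o,E,B], logical=[B,j,f,o,E]
After op 10 (swap(2, 3)): offset=4, physical=[j,o,f,E,B], logical=[B,j,o,f,E]
After op 11 (rotate(+3)): offset=2, physical=[j,o,f,E,B], logical=[f,E,B,j,o]

Answer: f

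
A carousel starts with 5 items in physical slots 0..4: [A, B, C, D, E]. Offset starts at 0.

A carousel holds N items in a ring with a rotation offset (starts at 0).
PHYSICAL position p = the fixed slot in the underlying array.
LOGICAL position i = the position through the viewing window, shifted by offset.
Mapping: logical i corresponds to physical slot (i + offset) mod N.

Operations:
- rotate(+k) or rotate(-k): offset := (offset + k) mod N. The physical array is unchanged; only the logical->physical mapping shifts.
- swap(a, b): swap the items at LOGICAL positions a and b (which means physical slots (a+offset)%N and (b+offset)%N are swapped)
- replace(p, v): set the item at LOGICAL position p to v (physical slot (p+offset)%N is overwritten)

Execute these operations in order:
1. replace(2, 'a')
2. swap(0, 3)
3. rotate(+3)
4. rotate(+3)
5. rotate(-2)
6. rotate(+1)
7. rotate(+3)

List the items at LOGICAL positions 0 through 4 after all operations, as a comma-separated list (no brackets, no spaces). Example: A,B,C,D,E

After op 1 (replace(2, 'a')): offset=0, physical=[A,B,a,D,E], logical=[A,B,a,D,E]
After op 2 (swap(0, 3)): offset=0, physical=[D,B,a,A,E], logical=[D,B,a,A,E]
After op 3 (rotate(+3)): offset=3, physical=[D,B,a,A,E], logical=[A,E,D,B,a]
After op 4 (rotate(+3)): offset=1, physical=[D,B,a,A,E], logical=[B,a,A,E,D]
After op 5 (rotate(-2)): offset=4, physical=[D,B,a,A,E], logical=[E,D,B,a,A]
After op 6 (rotate(+1)): offset=0, physical=[D,B,a,A,E], logical=[D,B,a,A,E]
After op 7 (rotate(+3)): offset=3, physical=[D,B,a,A,E], logical=[A,E,D,B,a]

Answer: A,E,D,B,a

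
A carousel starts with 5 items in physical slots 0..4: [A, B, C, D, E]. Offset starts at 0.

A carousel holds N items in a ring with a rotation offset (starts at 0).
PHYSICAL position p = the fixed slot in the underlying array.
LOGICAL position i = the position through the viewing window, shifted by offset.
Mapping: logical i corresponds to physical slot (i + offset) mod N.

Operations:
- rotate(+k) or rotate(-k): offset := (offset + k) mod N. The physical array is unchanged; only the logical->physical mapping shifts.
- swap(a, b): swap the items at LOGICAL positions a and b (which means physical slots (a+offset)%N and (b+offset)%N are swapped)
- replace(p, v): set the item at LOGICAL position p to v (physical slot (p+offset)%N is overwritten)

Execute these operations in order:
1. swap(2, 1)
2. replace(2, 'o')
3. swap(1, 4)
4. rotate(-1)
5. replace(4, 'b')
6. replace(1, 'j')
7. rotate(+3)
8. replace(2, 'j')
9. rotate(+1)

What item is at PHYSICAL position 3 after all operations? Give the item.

Answer: b

Derivation:
After op 1 (swap(2, 1)): offset=0, physical=[A,C,B,D,E], logical=[A,C,B,D,E]
After op 2 (replace(2, 'o')): offset=0, physical=[A,C,o,D,E], logical=[A,C,o,D,E]
After op 3 (swap(1, 4)): offset=0, physical=[A,E,o,D,C], logical=[A,E,o,D,C]
After op 4 (rotate(-1)): offset=4, physical=[A,E,o,D,C], logical=[C,A,E,o,D]
After op 5 (replace(4, 'b')): offset=4, physical=[A,E,o,b,C], logical=[C,A,E,o,b]
After op 6 (replace(1, 'j')): offset=4, physical=[j,E,o,b,C], logical=[C,j,E,o,b]
After op 7 (rotate(+3)): offset=2, physical=[j,E,o,b,C], logical=[o,b,C,j,E]
After op 8 (replace(2, 'j')): offset=2, physical=[j,E,o,b,j], logical=[o,b,j,j,E]
After op 9 (rotate(+1)): offset=3, physical=[j,E,o,b,j], logical=[b,j,j,E,o]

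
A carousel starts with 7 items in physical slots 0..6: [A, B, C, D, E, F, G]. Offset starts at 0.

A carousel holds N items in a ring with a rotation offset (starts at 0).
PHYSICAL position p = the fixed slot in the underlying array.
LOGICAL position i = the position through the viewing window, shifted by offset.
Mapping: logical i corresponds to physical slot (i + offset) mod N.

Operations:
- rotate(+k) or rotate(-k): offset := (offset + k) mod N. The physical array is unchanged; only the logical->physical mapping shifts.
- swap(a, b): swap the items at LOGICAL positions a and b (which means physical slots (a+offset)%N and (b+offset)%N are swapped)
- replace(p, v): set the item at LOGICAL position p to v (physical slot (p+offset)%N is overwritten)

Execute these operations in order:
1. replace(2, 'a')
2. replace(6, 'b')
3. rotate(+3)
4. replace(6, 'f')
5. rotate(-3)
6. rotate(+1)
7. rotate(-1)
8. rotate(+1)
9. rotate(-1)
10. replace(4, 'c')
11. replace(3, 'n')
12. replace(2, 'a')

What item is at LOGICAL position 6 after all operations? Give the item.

Answer: b

Derivation:
After op 1 (replace(2, 'a')): offset=0, physical=[A,B,a,D,E,F,G], logical=[A,B,a,D,E,F,G]
After op 2 (replace(6, 'b')): offset=0, physical=[A,B,a,D,E,F,b], logical=[A,B,a,D,E,F,b]
After op 3 (rotate(+3)): offset=3, physical=[A,B,a,D,E,F,b], logical=[D,E,F,b,A,B,a]
After op 4 (replace(6, 'f')): offset=3, physical=[A,B,f,D,E,F,b], logical=[D,E,F,b,A,B,f]
After op 5 (rotate(-3)): offset=0, physical=[A,B,f,D,E,F,b], logical=[A,B,f,D,E,F,b]
After op 6 (rotate(+1)): offset=1, physical=[A,B,f,D,E,F,b], logical=[B,f,D,E,F,b,A]
After op 7 (rotate(-1)): offset=0, physical=[A,B,f,D,E,F,b], logical=[A,B,f,D,E,F,b]
After op 8 (rotate(+1)): offset=1, physical=[A,B,f,D,E,F,b], logical=[B,f,D,E,F,b,A]
After op 9 (rotate(-1)): offset=0, physical=[A,B,f,D,E,F,b], logical=[A,B,f,D,E,F,b]
After op 10 (replace(4, 'c')): offset=0, physical=[A,B,f,D,c,F,b], logical=[A,B,f,D,c,F,b]
After op 11 (replace(3, 'n')): offset=0, physical=[A,B,f,n,c,F,b], logical=[A,B,f,n,c,F,b]
After op 12 (replace(2, 'a')): offset=0, physical=[A,B,a,n,c,F,b], logical=[A,B,a,n,c,F,b]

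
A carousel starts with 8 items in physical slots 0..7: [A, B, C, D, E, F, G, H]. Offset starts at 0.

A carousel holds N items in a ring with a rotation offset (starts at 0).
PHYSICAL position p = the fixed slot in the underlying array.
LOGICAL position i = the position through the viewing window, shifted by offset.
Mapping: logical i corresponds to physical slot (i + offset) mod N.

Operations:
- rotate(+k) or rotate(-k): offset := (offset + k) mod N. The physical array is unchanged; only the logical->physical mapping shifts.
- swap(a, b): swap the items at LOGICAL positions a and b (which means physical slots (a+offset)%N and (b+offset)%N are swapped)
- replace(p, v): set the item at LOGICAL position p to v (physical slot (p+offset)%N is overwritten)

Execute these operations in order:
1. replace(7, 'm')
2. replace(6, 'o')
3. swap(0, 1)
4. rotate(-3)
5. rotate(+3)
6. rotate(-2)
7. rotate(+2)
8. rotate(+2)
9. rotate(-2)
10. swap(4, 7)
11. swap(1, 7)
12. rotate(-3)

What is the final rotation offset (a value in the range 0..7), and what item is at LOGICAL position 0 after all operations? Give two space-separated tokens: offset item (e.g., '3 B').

After op 1 (replace(7, 'm')): offset=0, physical=[A,B,C,D,E,F,G,m], logical=[A,B,C,D,E,F,G,m]
After op 2 (replace(6, 'o')): offset=0, physical=[A,B,C,D,E,F,o,m], logical=[A,B,C,D,E,F,o,m]
After op 3 (swap(0, 1)): offset=0, physical=[B,A,C,D,E,F,o,m], logical=[B,A,C,D,E,F,o,m]
After op 4 (rotate(-3)): offset=5, physical=[B,A,C,D,E,F,o,m], logical=[F,o,m,B,A,C,D,E]
After op 5 (rotate(+3)): offset=0, physical=[B,A,C,D,E,F,o,m], logical=[B,A,C,D,E,F,o,m]
After op 6 (rotate(-2)): offset=6, physical=[B,A,C,D,E,F,o,m], logical=[o,m,B,A,C,D,E,F]
After op 7 (rotate(+2)): offset=0, physical=[B,A,C,D,E,F,o,m], logical=[B,A,C,D,E,F,o,m]
After op 8 (rotate(+2)): offset=2, physical=[B,A,C,D,E,F,o,m], logical=[C,D,E,F,o,m,B,A]
After op 9 (rotate(-2)): offset=0, physical=[B,A,C,D,E,F,o,m], logical=[B,A,C,D,E,F,o,m]
After op 10 (swap(4, 7)): offset=0, physical=[B,A,C,D,m,F,o,E], logical=[B,A,C,D,m,F,o,E]
After op 11 (swap(1, 7)): offset=0, physical=[B,E,C,D,m,F,o,A], logical=[B,E,C,D,m,F,o,A]
After op 12 (rotate(-3)): offset=5, physical=[B,E,C,D,m,F,o,A], logical=[F,o,A,B,E,C,D,m]

Answer: 5 F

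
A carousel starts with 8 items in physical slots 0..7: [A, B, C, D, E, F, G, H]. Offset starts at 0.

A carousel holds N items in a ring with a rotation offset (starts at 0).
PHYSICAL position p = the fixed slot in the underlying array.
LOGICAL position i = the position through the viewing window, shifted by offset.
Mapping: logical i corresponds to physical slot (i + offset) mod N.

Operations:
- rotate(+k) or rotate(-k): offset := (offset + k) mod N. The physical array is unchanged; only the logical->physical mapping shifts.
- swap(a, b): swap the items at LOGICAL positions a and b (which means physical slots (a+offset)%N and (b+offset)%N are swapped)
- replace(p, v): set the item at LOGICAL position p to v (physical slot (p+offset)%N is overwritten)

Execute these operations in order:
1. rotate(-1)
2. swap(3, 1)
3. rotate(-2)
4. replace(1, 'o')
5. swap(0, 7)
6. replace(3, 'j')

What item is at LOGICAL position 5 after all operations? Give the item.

Answer: A

Derivation:
After op 1 (rotate(-1)): offset=7, physical=[A,B,C,D,E,F,G,H], logical=[H,A,B,C,D,E,F,G]
After op 2 (swap(3, 1)): offset=7, physical=[C,B,A,D,E,F,G,H], logical=[H,C,B,A,D,E,F,G]
After op 3 (rotate(-2)): offset=5, physical=[C,B,A,D,E,F,G,H], logical=[F,G,H,C,B,A,D,E]
After op 4 (replace(1, 'o')): offset=5, physical=[C,B,A,D,E,F,o,H], logical=[F,o,H,C,B,A,D,E]
After op 5 (swap(0, 7)): offset=5, physical=[C,B,A,D,F,E,o,H], logical=[E,o,H,C,B,A,D,F]
After op 6 (replace(3, 'j')): offset=5, physical=[j,B,A,D,F,E,o,H], logical=[E,o,H,j,B,A,D,F]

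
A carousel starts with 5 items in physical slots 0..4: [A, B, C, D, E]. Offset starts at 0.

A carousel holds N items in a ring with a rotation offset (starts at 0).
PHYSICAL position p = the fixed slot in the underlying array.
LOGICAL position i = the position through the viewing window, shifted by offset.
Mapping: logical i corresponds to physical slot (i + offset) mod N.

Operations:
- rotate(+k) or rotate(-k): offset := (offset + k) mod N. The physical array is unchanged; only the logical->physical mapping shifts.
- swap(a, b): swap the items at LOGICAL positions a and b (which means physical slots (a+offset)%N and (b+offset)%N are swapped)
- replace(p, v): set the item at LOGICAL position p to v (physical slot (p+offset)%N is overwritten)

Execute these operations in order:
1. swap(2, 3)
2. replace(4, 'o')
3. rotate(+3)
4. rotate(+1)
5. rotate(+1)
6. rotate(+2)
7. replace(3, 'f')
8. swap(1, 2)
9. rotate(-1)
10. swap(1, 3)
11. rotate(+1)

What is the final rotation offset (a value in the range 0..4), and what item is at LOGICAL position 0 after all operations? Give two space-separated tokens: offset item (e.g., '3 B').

After op 1 (swap(2, 3)): offset=0, physical=[A,B,D,C,E], logical=[A,B,D,C,E]
After op 2 (replace(4, 'o')): offset=0, physical=[A,B,D,C,o], logical=[A,B,D,C,o]
After op 3 (rotate(+3)): offset=3, physical=[A,B,D,C,o], logical=[C,o,A,B,D]
After op 4 (rotate(+1)): offset=4, physical=[A,B,D,C,o], logical=[o,A,B,D,C]
After op 5 (rotate(+1)): offset=0, physical=[A,B,D,C,o], logical=[A,B,D,C,o]
After op 6 (rotate(+2)): offset=2, physical=[A,B,D,C,o], logical=[D,C,o,A,B]
After op 7 (replace(3, 'f')): offset=2, physical=[f,B,D,C,o], logical=[D,C,o,f,B]
After op 8 (swap(1, 2)): offset=2, physical=[f,B,D,o,C], logical=[D,o,C,f,B]
After op 9 (rotate(-1)): offset=1, physical=[f,B,D,o,C], logical=[B,D,o,C,f]
After op 10 (swap(1, 3)): offset=1, physical=[f,B,C,o,D], logical=[B,C,o,D,f]
After op 11 (rotate(+1)): offset=2, physical=[f,B,C,o,D], logical=[C,o,D,f,B]

Answer: 2 C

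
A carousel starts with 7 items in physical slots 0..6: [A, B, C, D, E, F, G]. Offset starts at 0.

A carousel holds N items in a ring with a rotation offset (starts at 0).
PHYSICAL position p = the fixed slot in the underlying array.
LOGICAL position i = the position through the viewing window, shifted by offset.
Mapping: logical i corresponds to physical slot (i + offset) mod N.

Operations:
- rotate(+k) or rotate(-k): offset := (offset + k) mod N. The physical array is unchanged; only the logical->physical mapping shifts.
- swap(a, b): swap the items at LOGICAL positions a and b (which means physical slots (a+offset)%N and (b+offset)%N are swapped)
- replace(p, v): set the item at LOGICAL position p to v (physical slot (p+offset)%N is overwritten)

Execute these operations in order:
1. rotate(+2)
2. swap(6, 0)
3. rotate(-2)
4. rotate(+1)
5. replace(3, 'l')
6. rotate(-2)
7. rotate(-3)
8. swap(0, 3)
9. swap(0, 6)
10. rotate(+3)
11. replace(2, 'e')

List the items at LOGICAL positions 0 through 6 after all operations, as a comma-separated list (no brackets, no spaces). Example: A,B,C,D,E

Answer: D,A,e,G,B,l,F

Derivation:
After op 1 (rotate(+2)): offset=2, physical=[A,B,C,D,E,F,G], logical=[C,D,E,F,G,A,B]
After op 2 (swap(6, 0)): offset=2, physical=[A,C,B,D,E,F,G], logical=[B,D,E,F,G,A,C]
After op 3 (rotate(-2)): offset=0, physical=[A,C,B,D,E,F,G], logical=[A,C,B,D,E,F,G]
After op 4 (rotate(+1)): offset=1, physical=[A,C,B,D,E,F,G], logical=[C,B,D,E,F,G,A]
After op 5 (replace(3, 'l')): offset=1, physical=[A,C,B,D,l,F,G], logical=[C,B,D,l,F,G,A]
After op 6 (rotate(-2)): offset=6, physical=[A,C,B,D,l,F,G], logical=[G,A,C,B,D,l,F]
After op 7 (rotate(-3)): offset=3, physical=[A,C,B,D,l,F,G], logical=[D,l,F,G,A,C,B]
After op 8 (swap(0, 3)): offset=3, physical=[A,C,B,G,l,F,D], logical=[G,l,F,D,A,C,B]
After op 9 (swap(0, 6)): offset=3, physical=[A,C,G,B,l,F,D], logical=[B,l,F,D,A,C,G]
After op 10 (rotate(+3)): offset=6, physical=[A,C,G,B,l,F,D], logical=[D,A,C,G,B,l,F]
After op 11 (replace(2, 'e')): offset=6, physical=[A,e,G,B,l,F,D], logical=[D,A,e,G,B,l,F]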